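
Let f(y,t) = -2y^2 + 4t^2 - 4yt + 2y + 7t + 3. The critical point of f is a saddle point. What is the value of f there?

∂f/∂y = -4y - 4t + 2 = 0 and ∂f/∂t = -4y + 8t + 7 = 0, so (y, t) = (11/12, -5/12).
The Hessian has f_{yy} = -4, f_{tt} = 8, f_{yt} = -4, giving D = -48 < 0, so the point is a saddle point.
f(11/12, -5/12) = 59/24.

59/24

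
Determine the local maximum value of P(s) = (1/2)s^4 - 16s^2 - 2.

-2

P'(s) = 2s^3 - 32s. Setting P'(s) = 0 gives s ∈ {-4, 0, 4}.
P''(s) = 6s^2 - 32. P''(-4) = 64 > 0 ⇒ local minimum; P''(0) = -32 < 0 ⇒ local maximum; P''(4) = 64 > 0 ⇒ local minimum.
So the local maximum value is P(0) = -2.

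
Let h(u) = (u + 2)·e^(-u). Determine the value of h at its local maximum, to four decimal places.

2.7183

h'(u) = 1·e^(-u) + (u + 2)·(-1)·e^(-u) = (-u - 1)·e^(-u). Since e^(-u) > 0, the only critical point is u = -1.
h''(-1) has the same sign as -1 < 0, so this is a local maximum.
h(-1) = (1)·e^(1) ≈ 2.7183.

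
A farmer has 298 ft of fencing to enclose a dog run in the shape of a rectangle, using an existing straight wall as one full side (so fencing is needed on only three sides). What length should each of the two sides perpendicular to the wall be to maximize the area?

149/2

Let the sides perpendicular to the wall have length x and the parallel side y, so 2x + y = 298 and the area is A = xy = x(298 − 2x).
A'(x) = 298 − 4x = 0 gives x = 149/2, and A''(x) = −4 < 0 confirms a maximum.
Then y = 298 − 2·149/2 = 149 and A = 22201/2.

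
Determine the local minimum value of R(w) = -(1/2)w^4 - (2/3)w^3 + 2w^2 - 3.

-3

R'(w) = -2w^3 - 2w^2 + 4w = 0 at w = -2, 0, 1.
R''(w) = -6w^2 - 4w + 4. R''(-2) = -12 < 0 ⇒ local maximum; R''(0) = 4 > 0 ⇒ local minimum; R''(1) = -6 < 0 ⇒ local maximum.
Thus R has its local minimum at w = 0, with value -3.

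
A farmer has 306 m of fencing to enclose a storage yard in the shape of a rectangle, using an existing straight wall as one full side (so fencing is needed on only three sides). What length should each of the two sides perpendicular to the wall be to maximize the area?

153/2

Let the sides perpendicular to the wall have length x and the parallel side y, so 2x + y = 306 and the area is A = xy = x(306 − 2x).
A'(x) = 306 − 4x = 0 gives x = 153/2, and A''(x) = −4 < 0 confirms a maximum.
Then y = 306 − 2·153/2 = 153 and A = 23409/2.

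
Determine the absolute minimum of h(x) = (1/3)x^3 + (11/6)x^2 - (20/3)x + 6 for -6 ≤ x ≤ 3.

94/81

Differentiating, h'(x) = x^2 + (11/3)x - 20/3; which vanishes at x = -5 and x = 4/3.
Candidates: h(-6) = 40, h(-5) = 87/2, h(4/3) = 94/81, h(3) = 23/2.
The minimum over the interval is 94/81, attained at x = 4/3.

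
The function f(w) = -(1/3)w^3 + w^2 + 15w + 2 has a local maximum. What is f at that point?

f'(w) = -w^2 + 2w + 15. Setting f'(w) = 0 gives w ∈ {-3, 5}.
f''(w) = -2w + 2. f''(-3) = 8 > 0 ⇒ local minimum; f''(5) = -8 < 0 ⇒ local maximum.
So the local maximum value is f(5) = 181/3.

181/3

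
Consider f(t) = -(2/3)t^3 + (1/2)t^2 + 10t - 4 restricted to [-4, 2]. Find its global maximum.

38/3

Differentiating, f'(t) = -2t^2 + t + 10; whose only zero in [-4, 2] is t = -2.
Evaluating at the critical points and endpoints: f(-4) = 20/3; f(-2) = -50/3; f(2) = 38/3.
So the maximum is f(2) = 38/3.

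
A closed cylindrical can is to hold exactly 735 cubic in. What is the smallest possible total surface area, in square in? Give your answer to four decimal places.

With radius r and height h, πr²h = 735 so h = 735/(πr²), and S(r) = 2πr² + 2πrh = 2πr² + 2·735/r.
S'(r) = 4πr − 2·735/r² = 0 ⇒ r³ = 735/(2π), so r ≈ 4.8907 and h = 2r ≈ 9.7814.
S''(r) = 4π + 4·735/r³ > 0, so this is the minimum; S ≈ 450.8576.

450.8576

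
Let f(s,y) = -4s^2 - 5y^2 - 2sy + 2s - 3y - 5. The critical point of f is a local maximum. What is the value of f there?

-78/19

∂f/∂s = -8s - 2y + 2 = 0 and ∂f/∂y = -2s - 10y - 3 = 0, so (s, y) = (13/38, -7/19).
The Hessian has f_{ss} = -8, f_{yy} = -10, f_{sy} = -2, giving D = 76 > 0 with f_{ss} < 0, so the point is a local maximum.
f(13/38, -7/19) = -78/19.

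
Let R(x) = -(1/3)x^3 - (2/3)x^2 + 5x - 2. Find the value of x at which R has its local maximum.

R'(x) = -x^2 - (4/3)x + 5. Setting R'(x) = 0 gives x ∈ {-3, 5/3}.
R''(x) = -2x - 4/3. R''(-3) = 14/3 > 0 ⇒ local minimum; R''(5/3) = -14/3 < 0 ⇒ local maximum.
So the local maximum value is R(5/3) = 238/81.

5/3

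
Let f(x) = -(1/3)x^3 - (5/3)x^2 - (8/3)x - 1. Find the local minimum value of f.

f'(x) = -x^2 - (10/3)x - 8/3 = 0 at x = -2, -4/3.
f''(x) = -2x - 10/3. f''(-2) = 2/3 > 0 ⇒ local minimum; f''(-4/3) = -2/3 < 0 ⇒ local maximum.
The local minimum is f(-2) = 1/3.

1/3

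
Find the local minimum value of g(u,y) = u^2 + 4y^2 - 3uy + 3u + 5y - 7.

-155/7

∂g/∂u = 2u - 3y + 3 = 0 and ∂g/∂y = -3u + 8y + 5 = 0, so (u, y) = (-39/7, -19/7).
The Hessian has g_{uu} = 2, g_{yy} = 8, g_{uy} = -3, giving D = 7 > 0 with g_{uu} > 0, so the point is a local minimum.
g(-39/7, -19/7) = -155/7.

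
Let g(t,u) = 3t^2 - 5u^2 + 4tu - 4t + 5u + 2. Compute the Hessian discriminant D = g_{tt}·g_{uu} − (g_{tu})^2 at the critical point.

-76

∂g/∂t = 6t + 4u - 4 = 0 and ∂g/∂u = 4t - 10u + 5 = 0, so (t, u) = (5/19, 23/38).
The Hessian has g_{tt} = 6, g_{uu} = -10, g_{tu} = 4, giving D = -76 < 0, so the point is a saddle point.
D = (6)·(-10) − (4)^2 = -76.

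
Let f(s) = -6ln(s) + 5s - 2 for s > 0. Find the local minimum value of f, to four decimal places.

f'(s) = -6/s + 5 = 0 gives s = 6/5.
f''(s) = 6/s², which is positive for s > 0, so this is a local minimum.
f(6/5) = -6·ln(6/5) + 6 - 2 ≈ 2.9061.

2.9061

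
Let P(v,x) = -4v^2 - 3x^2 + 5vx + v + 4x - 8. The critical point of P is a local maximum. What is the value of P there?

∂P/∂v = -8v + 5x + 1 = 0 and ∂P/∂x = 5v - 6x + 4 = 0, so (v, x) = (26/23, 37/23).
The Hessian has P_{vv} = -8, P_{xx} = -6, P_{vx} = 5, giving D = 23 > 0 with P_{vv} < 0, so the point is a local maximum.
P(26/23, 37/23) = -97/23.

-97/23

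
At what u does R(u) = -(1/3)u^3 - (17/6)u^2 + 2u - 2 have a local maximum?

R'(u) = -u^2 - (17/3)u + 2 = 0 at u = -6, 1/3.
Second-derivative test with R''(u) = -2u - 17/3: R''(-6) = 19/3 > 0 ⇒ local minimum; R''(1/3) = -19/3 < 0 ⇒ local maximum.
The local maximum is R(1/3) = -269/162.

1/3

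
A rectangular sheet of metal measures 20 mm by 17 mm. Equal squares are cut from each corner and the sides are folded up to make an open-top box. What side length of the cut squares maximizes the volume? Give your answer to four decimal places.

3.0531

With cut size x, the volume is V(x) = x(20 − 2x)(17 − 2x) for 0 < x < 8.5.
V'(x) = 12x^2 − 148x + 340. Setting V'(x) = 0 gives x ≈ 3.0531 (the root in (0, 8.5)).
V''(x) = 24x − 148 is negative there, so this is the maximum; V ≈ 462.1059.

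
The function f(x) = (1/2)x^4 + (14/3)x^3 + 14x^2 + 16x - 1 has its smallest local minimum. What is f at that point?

f'(x) = 2x^3 + 14x^2 + 28x + 16. Setting f'(x) = 0 gives x ∈ {-4, -2, -1}.
Second-derivative test with f''(x) = 6x^2 + 28x + 28: f''(-4) = 12 > 0 ⇒ local minimum; f''(-2) = -4 < 0 ⇒ local maximum; f''(-1) = 6 > 0 ⇒ local minimum.
Thus f has its smallest local minimum at x = -4, with value -35/3.

-35/3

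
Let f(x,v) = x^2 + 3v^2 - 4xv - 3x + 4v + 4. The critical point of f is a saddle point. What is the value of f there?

11/4

∂f/∂x = 2x - 4v - 3 = 0 and ∂f/∂v = -4x + 6v + 4 = 0, so (x, v) = (-1/2, -1).
The Hessian has f_{xx} = 2, f_{vv} = 6, f_{xv} = -4, giving D = -4 < 0, so the point is a saddle point.
f(-1/2, -1) = 11/4.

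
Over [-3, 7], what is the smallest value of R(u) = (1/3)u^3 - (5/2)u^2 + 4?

-55/2

The derivative is u^2 - 5u, which vanishes at u = 0 and u = 5.
Evaluating at the critical points and endpoints: R(-3) = -55/2,  R(0) = 4,  R(5) = -101/6,  R(7) = -25/6.
The minimum over the interval is -55/2, attained at u = -3.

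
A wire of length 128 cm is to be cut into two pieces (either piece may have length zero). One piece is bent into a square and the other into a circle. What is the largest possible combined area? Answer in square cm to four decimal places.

1303.7973

Let x be the length used for the square. Square side x/4; circle radius (128−x)/(2π).
A(x) = (x/4)² + π·((128−x)/(2π))² = x²/16 + (128−x)²/(4π) for 0 ≤ x ≤ 128. A'(x) = x/8 − (128−x)/(2π) = 0 gives x = 4·128/(π+4) ≈ 71.6927.
A'' > 0, so the interior critical point is a minimum; the maximum is at an endpoint. A(0) = 1303.7973 and A(128) = 1024.0000, so the largest area is 1303.7973.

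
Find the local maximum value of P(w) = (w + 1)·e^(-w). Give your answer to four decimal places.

By the product rule, P'(w) = (-w)·e^(-w). Since e^(-w) > 0, the only critical point is w = 0.
P''(0) has the same sign as -1 < 0, so this is a local maximum.
P(0) = (1)·e^(0) ≈ 1.0000.

1.0000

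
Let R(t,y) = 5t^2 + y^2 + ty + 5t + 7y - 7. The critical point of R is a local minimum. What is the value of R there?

∂R/∂t = 10t + y + 5 = 0 and ∂R/∂y = t + 2y + 7 = 0, so (t, y) = (-3/19, -65/19).
The Hessian has R_{tt} = 10, R_{yy} = 2, R_{ty} = 1, giving D = 19 > 0 with R_{tt} > 0, so the point is a local minimum.
R(-3/19, -65/19) = -368/19.

-368/19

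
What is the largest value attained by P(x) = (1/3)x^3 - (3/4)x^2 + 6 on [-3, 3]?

33/4

The derivative is x^2 - (3/2)x, which vanishes at x = 0 and x = 3/2.
Evaluating at the critical points and endpoints: P(-3) = -39/4,  P(0) = 6,  P(3/2) = 87/16,  P(3) = 33/4.
The maximum over the interval is 33/4, attained at x = 3.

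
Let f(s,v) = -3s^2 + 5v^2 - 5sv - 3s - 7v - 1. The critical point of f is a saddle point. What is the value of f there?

∂f/∂s = -6s - 5v - 3 = 0 and ∂f/∂v = -5s + 10v - 7 = 0, so (s, v) = (-13/17, 27/85).
The Hessian has f_{ss} = -6, f_{vv} = 10, f_{sv} = -5, giving D = -85 < 0, so the point is a saddle point.
f(-13/17, 27/85) = -82/85.

-82/85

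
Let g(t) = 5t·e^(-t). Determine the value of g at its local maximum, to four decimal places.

1.8394

g'(t) = 5·e^(-t) + (5t)·(-1)·e^(-t) = (-5t + 5)·e^(-t). Since e^(-t) > 0, the only critical point is t = 1.
g''(1) has the same sign as -5 < 0, so this is a local maximum.
g(1) = (5)·e^(-1) ≈ 1.8394.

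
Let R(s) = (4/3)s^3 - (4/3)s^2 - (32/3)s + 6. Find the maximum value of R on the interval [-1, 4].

R'(s) = 4s^2 - (8/3)s - 32/3, whose only zero in [-1, 4] is s = 2.
Evaluating at the critical points and endpoints: R(-1) = 14, R(2) = -10, R(4) = 82/3.
Hence the absolute maximum is 82/3 at s = 4.

82/3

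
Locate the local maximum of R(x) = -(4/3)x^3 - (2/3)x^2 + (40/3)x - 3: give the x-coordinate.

5/3

R'(x) = -4x^2 - (4/3)x + 40/3 = 0 at x = -2, 5/3.
R''(x) = -8x - 4/3. R''(-2) = 44/3 > 0 ⇒ local minimum; R''(5/3) = -44/3 < 0 ⇒ local maximum.
So the local maximum value is R(5/3) = 907/81.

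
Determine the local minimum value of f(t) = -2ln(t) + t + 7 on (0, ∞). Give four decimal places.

f'(t) = -2/t + 1 = 0 gives t = 2.
f''(t) = 2/t², which is positive for t > 0, so this is a local minimum.
f(2) = -2·ln(2) + 2 + 7 ≈ 7.6137.

7.6137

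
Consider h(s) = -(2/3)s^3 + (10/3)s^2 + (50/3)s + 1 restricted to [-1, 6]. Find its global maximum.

253/3

h'(s) = -2s^2 + (20/3)s + 50/3, whose only zero in [-1, 6] is s = 5.
Candidates: h(-1) = -35/3, h(5) = 253/3, h(6) = 77.
Hence the absolute maximum is 253/3 at s = 5.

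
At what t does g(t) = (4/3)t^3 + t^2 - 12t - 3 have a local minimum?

3/2

Critical points: g'(t) = 4t^2 + 2t - 12 vanishes at t = -2, 3/2.
Since g''(t) = 8t + 2, we get g''(-2) = -14 < 0 ⇒ local maximum; g''(3/2) = 14 > 0 ⇒ local minimum.
So the local minimum value is g(3/2) = -57/4.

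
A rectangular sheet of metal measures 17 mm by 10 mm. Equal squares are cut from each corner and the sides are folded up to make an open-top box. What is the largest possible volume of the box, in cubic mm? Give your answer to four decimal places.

With cut size x, the volume is V(x) = x(17 − 2x)(10 − 2x) for 0 < x < 5.
V'(x) = 12x^2 − 108x + 170. Setting V'(x) = 0 gives x ≈ 2.0336 (the root in (0, 5)).
V''(x) = 24x − 108 is negative there, so this is the maximum; V ≈ 156.0335.

156.0335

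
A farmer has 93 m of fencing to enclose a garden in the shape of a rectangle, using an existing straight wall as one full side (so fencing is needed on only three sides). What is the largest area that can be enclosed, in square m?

Let the sides perpendicular to the wall have length x and the parallel side y, so 2x + y = 93 and the area is A = xy = x(93 − 2x).
A'(x) = 93 − 4x = 0 gives x = 93/4, and A''(x) = −4 < 0 confirms a maximum.
Then y = 93 − 2·93/4 = 93/2 and A = 8649/8.

8649/8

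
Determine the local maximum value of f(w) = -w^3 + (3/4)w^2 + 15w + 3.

473/16

Critical points: f'(w) = -3w^2 + (3/2)w + 15 vanishes at w = -2, 5/2.
Second-derivative test with f''(w) = -6w + 3/2: f''(-2) = 27/2 > 0 ⇒ local minimum; f''(5/2) = -27/2 < 0 ⇒ local maximum.
So the local maximum value is f(5/2) = 473/16.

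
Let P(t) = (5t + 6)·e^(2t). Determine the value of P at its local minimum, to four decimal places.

Differentiating with the product rule gives P'(t) = (10t + 17)·e^(2t). Since e^(2t) > 0, the only critical point is t = -17/10.
P''(-17/10) has the same sign as 10 > 0, so this is a local minimum.
P(-17/10) = (-5/2)·e^(-17/5) ≈ -0.0834.

-0.0834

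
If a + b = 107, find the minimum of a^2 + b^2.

With a + b = 107, a^2 + b^2 = a^2 + (107 − a)^2.
The derivative 2a − 2(107 − a) = 4a − 214 vanishes at a = 107/2; second derivative 4 > 0, a minimum.
The minimum is 2·(107/2)^2 = 11449/2.

11449/2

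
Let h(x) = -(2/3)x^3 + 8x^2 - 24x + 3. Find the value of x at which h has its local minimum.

2

h'(x) = -2x^2 + 16x - 24. Setting h'(x) = 0 gives x ∈ {2, 6}.
Second-derivative test with h''(x) = -4x + 16: h''(2) = 8 > 0 ⇒ local minimum; h''(6) = -8 < 0 ⇒ local maximum.
So the local minimum value is h(2) = -55/3.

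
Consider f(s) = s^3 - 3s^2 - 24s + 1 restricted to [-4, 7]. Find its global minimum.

-79

Differentiating, f'(s) = 3s^2 - 6s - 24; which vanishes at s = -2 and s = 4.
Compare values at every candidate in [-4, 7]: f(-4) = -15; f(-2) = 29; f(4) = -79; f(7) = 29.
Hence the absolute minimum is -79 at s = 4.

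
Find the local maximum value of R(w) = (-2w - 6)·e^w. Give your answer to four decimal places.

0.0366

R'(w) = (-2)·e^w + (-2w - 6)·1·e^w = (-2w - 8)·e^w. Since e^w > 0, the only critical point is w = -4.
R''(-4) has the same sign as -2 < 0, so this is a local maximum.
R(-4) = (2)·e^(-4) ≈ 0.0366.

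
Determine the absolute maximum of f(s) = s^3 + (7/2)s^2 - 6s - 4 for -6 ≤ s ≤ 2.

Differentiating, f'(s) = 3s^2 + 7s - 6; which vanishes at s = -3 and s = 2/3.
Evaluating at the critical points and endpoints: f(-6) = -58, f(-3) = 37/2, f(2/3) = -166/27, f(2) = 6.
So the maximum is f(-3) = 37/2.

37/2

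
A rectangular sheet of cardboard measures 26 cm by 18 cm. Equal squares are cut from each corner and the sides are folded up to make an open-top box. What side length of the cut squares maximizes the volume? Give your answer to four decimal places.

3.4891

With cut size x, the volume is V(x) = x(26 − 2x)(18 − 2x) for 0 < x < 9.
V'(x) = 12x^2 − 176x + 468. Setting V'(x) = 0 gives x ≈ 3.4891 (the root in (0, 9)).
V''(x) = 24x − 176 is negative there, so this is the maximum; V ≈ 731.5054.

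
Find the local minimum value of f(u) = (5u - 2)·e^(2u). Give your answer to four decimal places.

-2.0468

By the product rule, f'(u) = (10u + 1)·e^(2u). Since e^(2u) > 0, the only critical point is u = -1/10.
f''(-1/10) has the same sign as 10 > 0, so this is a local minimum.
f(-1/10) = (-5/2)·e^(-1/5) ≈ -2.0468.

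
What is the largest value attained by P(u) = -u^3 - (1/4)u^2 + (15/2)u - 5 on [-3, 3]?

The derivative is -3u^2 - (1/2)u + 15/2, which vanishes at u = -5/3 and u = 3/2.
Candidates: P(-3) = -11/4; P(-5/3) = -1465/108; P(3/2) = 37/16; P(3) = -47/4.
Hence the absolute maximum is 37/16 at u = 3/2.

37/16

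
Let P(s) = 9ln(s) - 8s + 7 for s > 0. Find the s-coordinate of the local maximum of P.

9/8

P'(s) = 9/s − 8 = 0 gives s = 9/8.
P''(s) = -9/s², which is negative for s > 0, so this is a local maximum.
P(9/8) = 9·ln(9/8) - 9 + 7 ≈ -0.9400.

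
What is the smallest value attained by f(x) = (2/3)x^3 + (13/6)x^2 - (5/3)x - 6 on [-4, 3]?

-22/3

Differentiating, f'(x) = 2x^2 + (13/3)x - 5/3; which vanishes at x = -5/2 and x = 1/3.
Candidates: f(-4) = -22/3, f(-5/2) = 31/24, f(1/3) = -1019/162, f(3) = 53/2.
Hence the absolute minimum is -22/3 at x = -4.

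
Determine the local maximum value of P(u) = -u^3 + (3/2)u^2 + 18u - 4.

73/2

P'(u) = -3u^2 + 3u + 18 = 0 at u = -2, 3.
Since P''(u) = -6u + 3, we get P''(-2) = 15 > 0 ⇒ local minimum; P''(3) = -15 < 0 ⇒ local maximum.
The local maximum is P(3) = 73/2.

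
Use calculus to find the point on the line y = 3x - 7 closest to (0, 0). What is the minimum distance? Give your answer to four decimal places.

Minimize D(x)^2 = (x + 0)^2 + (3x - 7)^2.
d/dx[D^2] = 2(x + 0) + 2·3·(3x - 7) = 0 ⇒ x = 21/10.
Then y = -7/10 and the distance is √(49/10) ≈ 2.2136.

2.2136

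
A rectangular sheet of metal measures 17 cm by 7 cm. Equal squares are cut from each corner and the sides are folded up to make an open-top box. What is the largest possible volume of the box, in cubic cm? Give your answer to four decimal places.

84.0335

With cut size x, the volume is V(x) = x(17 − 2x)(7 − 2x) for 0 < x < 3.5.
V'(x) = 12x^2 − 96x + 119. Setting V'(x) = 0 gives x ≈ 1.5336 (the root in (0, 3.5)).
V''(x) = 24x − 96 is negative there, so this is the maximum; V ≈ 84.0335.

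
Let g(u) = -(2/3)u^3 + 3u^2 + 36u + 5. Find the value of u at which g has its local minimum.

-3

g'(u) = -2u^2 + 6u + 36. Setting g'(u) = 0 gives u ∈ {-3, 6}.
Since g''(u) = -4u + 6, we get g''(-3) = 18 > 0 ⇒ local minimum; g''(6) = -18 < 0 ⇒ local maximum.
So the local minimum value is g(-3) = -58.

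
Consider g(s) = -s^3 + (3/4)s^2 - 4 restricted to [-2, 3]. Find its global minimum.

g'(s) = -3s^2 + (3/2)s, which vanishes at s = 0 and s = 1/2.
Compare values at every candidate in [-2, 3]: g(-2) = 7; g(0) = -4; g(1/2) = -63/16; g(3) = -97/4.
The minimum over the interval is -97/4, attained at s = 3.

-97/4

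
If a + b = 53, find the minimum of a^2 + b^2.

With a + b = 53, a^2 + b^2 = a^2 + (53 − a)^2.
The derivative 2a − 2(53 − a) = 4a − 106 vanishes at a = 53/2; second derivative 4 > 0, a minimum.
The minimum is 2·(53/2)^2 = 2809/2.

2809/2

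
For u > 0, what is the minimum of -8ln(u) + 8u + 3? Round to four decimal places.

f'(u) = -8/u + 8 = 0 gives u = 1.
f''(u) = 8/u², which is positive for u > 0, so this is a local minimum.
f(1) = -8·ln(1) + 8 + 3 ≈ 11.0000.

11.0000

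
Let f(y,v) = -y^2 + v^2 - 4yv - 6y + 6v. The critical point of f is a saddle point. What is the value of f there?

-36/5

∂f/∂y = -2y - 4v - 6 = 0 and ∂f/∂v = -4y + 2v + 6 = 0, so (y, v) = (3/5, -9/5).
The Hessian has f_{yy} = -2, f_{vv} = 2, f_{yv} = -4, giving D = -20 < 0, so the point is a saddle point.
f(3/5, -9/5) = -36/5.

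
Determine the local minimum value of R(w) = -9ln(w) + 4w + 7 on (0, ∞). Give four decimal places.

8.7016

R'(w) = -9/w + 4 = 0 gives w = 9/4.
R''(w) = 9/w², which is positive for w > 0, so this is a local minimum.
R(9/4) = -9·ln(9/4) + 9 + 7 ≈ 8.7016.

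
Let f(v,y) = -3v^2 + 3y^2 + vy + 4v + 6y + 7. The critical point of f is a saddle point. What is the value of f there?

175/37

∂f/∂v = -6v + y + 4 = 0 and ∂f/∂y = v + 6y + 6 = 0, so (v, y) = (18/37, -40/37).
The Hessian has f_{vv} = -6, f_{yy} = 6, f_{vy} = 1, giving D = -37 < 0, so the point is a saddle point.
f(18/37, -40/37) = 175/37.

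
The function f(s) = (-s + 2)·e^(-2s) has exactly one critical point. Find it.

By the product rule, f'(s) = (2s - 5)·e^(-2s). Since e^(-2s) > 0, the only critical point is s = 5/2.
f''(5/2) has the same sign as 2 > 0, so this is a local minimum.
f(5/2) = (-1/2)·e^(-5) ≈ -0.0034.

5/2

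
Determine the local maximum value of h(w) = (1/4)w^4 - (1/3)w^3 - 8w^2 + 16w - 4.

47/12

h'(w) = w^3 - w^2 - 16w + 16. Setting h'(w) = 0 gives w ∈ {-4, 1, 4}.
Second-derivative test with h''(w) = 3w^2 - 2w - 16: h''(-4) = 40 > 0 ⇒ local minimum; h''(1) = -15 < 0 ⇒ local maximum; h''(4) = 24 > 0 ⇒ local minimum.
Thus h has its local maximum at w = 1, with value 47/12.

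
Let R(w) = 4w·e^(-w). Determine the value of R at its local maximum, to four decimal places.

1.4715

By the product rule, R'(w) = (-4w + 4)·e^(-w). Since e^(-w) > 0, the only critical point is w = 1.
R''(1) has the same sign as -4 < 0, so this is a local maximum.
R(1) = (4)·e^(-1) ≈ 1.4715.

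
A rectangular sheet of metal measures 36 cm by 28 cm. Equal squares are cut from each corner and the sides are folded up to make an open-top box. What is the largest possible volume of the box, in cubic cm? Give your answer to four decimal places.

With cut size x, the volume is V(x) = x(36 − 2x)(28 − 2x) for 0 < x < 14.
V'(x) = 12x^2 − 256x + 1008. Setting V'(x) = 0 gives x ≈ 5.2098 (the root in (0, 14)).
V''(x) = 24x − 256 is negative there, so this is the maximum; V ≈ 2342.9182.

2342.9182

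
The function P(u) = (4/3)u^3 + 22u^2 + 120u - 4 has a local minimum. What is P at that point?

-662/3

Critical points: P'(u) = 4u^2 + 44u + 120 vanishes at u = -6, -5.
Since P''(u) = 8u + 44, we get P''(-6) = -4 < 0 ⇒ local maximum; P''(-5) = 4 > 0 ⇒ local minimum.
Thus P has its local minimum at u = -5, with value -662/3.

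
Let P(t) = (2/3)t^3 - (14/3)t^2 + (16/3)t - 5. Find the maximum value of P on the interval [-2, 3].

-269/81

The derivative is 2t^2 - (28/3)t + 16/3, whose only zero in [-2, 3] is t = 2/3.
Candidates: P(-2) = -119/3,  P(2/3) = -269/81,  P(3) = -13.
So the maximum is P(2/3) = -269/81.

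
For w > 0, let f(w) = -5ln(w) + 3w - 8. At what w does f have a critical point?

5/3

f'(w) = -5/w + 3 = 0 gives w = 5/3.
f''(w) = 5/w², which is positive for w > 0, so this is a local minimum.
f(5/3) = -5·ln(5/3) + 5 - 8 ≈ -5.5541.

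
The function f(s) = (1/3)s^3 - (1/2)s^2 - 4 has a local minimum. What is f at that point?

f'(s) = s^2 - s = 0 at s = 0, 1.
f''(s) = 2s - 1. f''(0) = -1 < 0 ⇒ local maximum; f''(1) = 1 > 0 ⇒ local minimum.
The local minimum is f(1) = -25/6.

-25/6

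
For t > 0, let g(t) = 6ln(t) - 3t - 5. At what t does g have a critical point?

g'(t) = 6/t − 3 = 0 gives t = 2.
g''(t) = -6/t², which is negative for t > 0, so this is a local maximum.
g(2) = 6·ln(2) - 6 - 5 ≈ -6.8411.

2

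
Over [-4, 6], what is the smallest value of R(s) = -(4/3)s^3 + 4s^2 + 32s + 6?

-94/3

The derivative is -4s^2 + 8s + 32, which vanishes at s = -2 and s = 4.
Compare values at every candidate in [-4, 6]: R(-4) = 82/3,  R(-2) = -94/3,  R(4) = 338/3,  R(6) = 54.
So the minimum is R(-2) = -94/3.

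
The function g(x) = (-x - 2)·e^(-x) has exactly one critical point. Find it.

-1

g'(x) = (-1)·e^(-x) + (-x - 2)·(-1)·e^(-x) = (x + 1)·e^(-x). Since e^(-x) > 0, the only critical point is x = -1.
g''(-1) has the same sign as 1 > 0, so this is a local minimum.
g(-1) = (-1)·e^(1) ≈ -2.7183.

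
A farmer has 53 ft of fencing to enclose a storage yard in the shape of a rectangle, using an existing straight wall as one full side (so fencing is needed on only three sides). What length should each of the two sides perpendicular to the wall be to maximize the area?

Let the sides perpendicular to the wall have length x and the parallel side y, so 2x + y = 53 and the area is A = xy = x(53 − 2x).
A'(x) = 53 − 4x = 0 gives x = 53/4, and A''(x) = −4 < 0 confirms a maximum.
Then y = 53 − 2·53/4 = 53/2 and A = 2809/8.

53/4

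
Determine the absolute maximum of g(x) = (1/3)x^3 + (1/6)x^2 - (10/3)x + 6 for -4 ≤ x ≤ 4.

The derivative is x^2 + (1/3)x - 10/3, which vanishes at x = -2 and x = 5/3.
Evaluating at the critical points and endpoints: g(-4) = 2/3, g(-2) = 32/3, g(5/3) = 397/162, g(4) = 50/3.
The maximum over the interval is 50/3, attained at x = 4.

50/3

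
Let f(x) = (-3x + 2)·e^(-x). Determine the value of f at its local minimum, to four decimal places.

-0.5666

By the product rule, f'(x) = (3x - 5)·e^(-x). Since e^(-x) > 0, the only critical point is x = 5/3.
f''(5/3) has the same sign as 3 > 0, so this is a local minimum.
f(5/3) = (-3)·e^(-5/3) ≈ -0.5666.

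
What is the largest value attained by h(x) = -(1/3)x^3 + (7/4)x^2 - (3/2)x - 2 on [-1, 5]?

Differentiating, h'(x) = -x^2 + (7/2)x - 3/2; which vanishes at x = 1/2 and x = 3.
Evaluating at the critical points and endpoints: h(-1) = 19/12,  h(1/2) = -113/48,  h(3) = 1/4,  h(5) = -89/12.
So the maximum is h(-1) = 19/12.

19/12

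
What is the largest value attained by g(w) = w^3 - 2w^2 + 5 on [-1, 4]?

37

Differentiating, g'(w) = 3w^2 - 4w; which vanishes at w = 0 and w = 4/3.
Compare values at every candidate in [-1, 4]: g(-1) = 2, g(0) = 5, g(4/3) = 103/27, g(4) = 37.
The maximum over the interval is 37, attained at w = 4.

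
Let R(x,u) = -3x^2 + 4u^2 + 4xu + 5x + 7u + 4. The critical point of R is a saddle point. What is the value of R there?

69/64

∂R/∂x = -6x + 4u + 5 = 0 and ∂R/∂u = 4x + 8u + 7 = 0, so (x, u) = (3/16, -31/32).
The Hessian has R_{xx} = -6, R_{uu} = 8, R_{xu} = 4, giving D = -64 < 0, so the point is a saddle point.
R(3/16, -31/32) = 69/64.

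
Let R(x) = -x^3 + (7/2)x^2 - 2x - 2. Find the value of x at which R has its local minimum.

Critical points: R'(x) = -3x^2 + 7x - 2 vanishes at x = 1/3, 2.
Since R''(x) = -6x + 7, we get R''(1/3) = 5 > 0 ⇒ local minimum; R''(2) = -5 < 0 ⇒ local maximum.
So the local minimum value is R(1/3) = -125/54.

1/3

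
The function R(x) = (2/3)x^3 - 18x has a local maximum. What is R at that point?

36

R'(x) = 2x^2 - 18. Setting R'(x) = 0 gives x ∈ {-3, 3}.
Second-derivative test with R''(x) = 4x: R''(-3) = -12 < 0 ⇒ local maximum; R''(3) = 12 > 0 ⇒ local minimum.
So the local maximum value is R(-3) = 36.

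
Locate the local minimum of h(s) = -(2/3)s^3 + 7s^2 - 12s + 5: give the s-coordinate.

1

Critical points: h'(s) = -2s^2 + 14s - 12 vanishes at s = 1, 6.
Since h''(s) = -4s + 14, we get h''(1) = 10 > 0 ⇒ local minimum; h''(6) = -10 < 0 ⇒ local maximum.
The local minimum is h(1) = -2/3.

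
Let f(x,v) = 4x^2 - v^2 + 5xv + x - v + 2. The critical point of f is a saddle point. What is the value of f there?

90/41

∂f/∂x = 8x + 5v + 1 = 0 and ∂f/∂v = 5x - 2v - 1 = 0, so (x, v) = (3/41, -13/41).
The Hessian has f_{xx} = 8, f_{vv} = -2, f_{xv} = 5, giving D = -41 < 0, so the point is a saddle point.
f(3/41, -13/41) = 90/41.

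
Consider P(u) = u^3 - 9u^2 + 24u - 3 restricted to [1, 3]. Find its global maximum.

17

Differentiating, P'(u) = 3u^2 - 18u + 24; whose only zero in [1, 3] is u = 2.
Compare values at every candidate in [1, 3]: P(1) = 13,  P(2) = 17,  P(3) = 15.
Hence the absolute maximum is 17 at u = 2.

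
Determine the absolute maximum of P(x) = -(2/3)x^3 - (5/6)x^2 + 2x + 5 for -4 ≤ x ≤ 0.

P'(x) = -2x^2 - (5/3)x + 2, whose only zero in [-4, 0] is x = -3/2.
Evaluating at the critical points and endpoints: P(-4) = 79/3, P(-3/2) = 19/8, P(0) = 5.
The maximum over the interval is 79/3, attained at x = -4.

79/3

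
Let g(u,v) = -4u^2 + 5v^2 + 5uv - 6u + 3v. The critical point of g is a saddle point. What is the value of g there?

78/35

∂g/∂u = -8u + 5v - 6 = 0 and ∂g/∂v = 5u + 10v + 3 = 0, so (u, v) = (-5/7, 2/35).
The Hessian has g_{uu} = -8, g_{vv} = 10, g_{uv} = 5, giving D = -105 < 0, so the point is a saddle point.
g(-5/7, 2/35) = 78/35.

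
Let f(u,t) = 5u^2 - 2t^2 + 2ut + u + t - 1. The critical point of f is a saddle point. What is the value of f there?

-43/44

∂f/∂u = 10u + 2t + 1 = 0 and ∂f/∂t = 2u - 4t + 1 = 0, so (u, t) = (-3/22, 2/11).
The Hessian has f_{uu} = 10, f_{tt} = -4, f_{ut} = 2, giving D = -44 < 0, so the point is a saddle point.
f(-3/22, 2/11) = -43/44.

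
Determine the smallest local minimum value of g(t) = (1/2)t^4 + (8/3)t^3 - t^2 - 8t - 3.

g'(t) = 2t^3 + 8t^2 - 2t - 8. Setting g'(t) = 0 gives t ∈ {-4, -1, 1}.
Since g''(t) = 6t^2 + 16t - 2, we get g''(-4) = 30 > 0 ⇒ local minimum; g''(-1) = -12 < 0 ⇒ local maximum; g''(1) = 20 > 0 ⇒ local minimum.
The smallest local minimum is g(-4) = -89/3.

-89/3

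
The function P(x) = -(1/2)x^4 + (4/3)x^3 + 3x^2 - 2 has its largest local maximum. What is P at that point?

41/2

P'(x) = -2x^3 + 4x^2 + 6x = 0 at x = -1, 0, 3.
Since P''(x) = -6x^2 + 8x + 6, we get P''(-1) = -8 < 0 ⇒ local maximum; P''(0) = 6 > 0 ⇒ local minimum; P''(3) = -24 < 0 ⇒ local maximum.
So the largest local maximum value is P(3) = 41/2.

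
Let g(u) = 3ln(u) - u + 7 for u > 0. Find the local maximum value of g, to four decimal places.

g'(u) = 3/u − 1 = 0 gives u = 3.
g''(u) = -3/u², which is negative for u > 0, so this is a local maximum.
g(3) = 3·ln(3) - 3 + 7 ≈ 7.2958.

7.2958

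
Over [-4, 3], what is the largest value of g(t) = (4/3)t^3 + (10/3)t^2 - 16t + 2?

44

Differentiating, g'(t) = 4t^2 + (20/3)t - 16; which vanishes at t = -3 and t = 4/3.
Compare values at every candidate in [-4, 3]: g(-4) = 34,  g(-3) = 44,  g(4/3) = -830/81,  g(3) = 20.
So the maximum is g(-3) = 44.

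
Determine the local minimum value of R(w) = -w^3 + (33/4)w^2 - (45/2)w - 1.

R'(w) = -3w^2 + (33/2)w - 45/2. Setting R'(w) = 0 gives w ∈ {5/2, 3}.
R''(w) = -6w + 33/2. R''(5/2) = 3/2 > 0 ⇒ local minimum; R''(3) = -3/2 < 0 ⇒ local maximum.
So the local minimum value is R(5/2) = -341/16.

-341/16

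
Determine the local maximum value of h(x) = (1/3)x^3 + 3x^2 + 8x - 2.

Critical points: h'(x) = x^2 + 6x + 8 vanishes at x = -4, -2.
Second-derivative test with h''(x) = 2x + 6: h''(-4) = -2 < 0 ⇒ local maximum; h''(-2) = 2 > 0 ⇒ local minimum.
The local maximum is h(-4) = -22/3.

-22/3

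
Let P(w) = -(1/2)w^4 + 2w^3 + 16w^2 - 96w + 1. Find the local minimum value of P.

P'(w) = -2w^3 + 6w^2 + 32w - 96 = 0 at w = -4, 3, 4.
Since P''(w) = -6w^2 + 12w + 32, we get P''(-4) = -112 < 0 ⇒ local maximum; P''(3) = 14 > 0 ⇒ local minimum; P''(4) = -16 < 0 ⇒ local maximum.
Thus P has its local minimum at w = 3, with value -259/2.

-259/2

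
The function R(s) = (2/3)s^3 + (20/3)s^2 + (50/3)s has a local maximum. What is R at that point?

0

R'(s) = 2s^2 + (40/3)s + 50/3 = 0 at s = -5, -5/3.
Since R''(s) = 4s + 40/3, we get R''(-5) = -20/3 < 0 ⇒ local maximum; R''(-5/3) = 20/3 > 0 ⇒ local minimum.
So the local maximum value is R(-5) = 0.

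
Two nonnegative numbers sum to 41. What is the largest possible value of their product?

With x + y = 41, the product is P(x) = x(41 − x).
P'(x) = 41 − 2x = 0 gives x = 41/2; P'' = −2 < 0, so this is the maximum.
P = 41/2·41/2 = 1681/4.

1681/4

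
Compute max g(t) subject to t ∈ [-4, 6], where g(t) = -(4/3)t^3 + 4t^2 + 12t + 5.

319/3

The derivative is -4t^2 + 8t + 12, which vanishes at t = -1 and t = 3.
Evaluating at the critical points and endpoints: g(-4) = 319/3; g(-1) = -5/3; g(3) = 41; g(6) = -67.
So the maximum is g(-4) = 319/3.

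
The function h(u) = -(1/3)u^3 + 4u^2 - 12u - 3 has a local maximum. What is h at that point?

-3

h'(u) = -u^2 + 8u - 12. Setting h'(u) = 0 gives u ∈ {2, 6}.
h''(u) = -2u + 8. h''(2) = 4 > 0 ⇒ local minimum; h''(6) = -4 < 0 ⇒ local maximum.
So the local maximum value is h(6) = -3.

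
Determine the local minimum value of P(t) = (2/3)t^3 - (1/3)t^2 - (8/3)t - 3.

Critical points: P'(t) = 2t^2 - (2/3)t - 8/3 vanishes at t = -1, 4/3.
Since P''(t) = 4t - 2/3, we get P''(-1) = -14/3 < 0 ⇒ local maximum; P''(4/3) = 14/3 > 0 ⇒ local minimum.
So the local minimum value is P(4/3) = -451/81.

-451/81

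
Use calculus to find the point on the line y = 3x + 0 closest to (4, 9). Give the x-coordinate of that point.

Minimize D(x)^2 = (x - 4)^2 + (3x - 9)^2.
d/dx[D^2] = 2(x - 4) + 2·3·(3x - 9) = 0 ⇒ x = 31/10.
Then y = 93/10 and the distance is √(9/10) ≈ 0.9487.

31/10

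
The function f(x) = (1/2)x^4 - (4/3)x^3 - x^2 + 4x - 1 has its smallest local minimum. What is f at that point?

f'(x) = 2x^3 - 4x^2 - 2x + 4 = 0 at x = -1, 1, 2.
Second-derivative test with f''(x) = 6x^2 - 8x - 2: f''(-1) = 12 > 0 ⇒ local minimum; f''(1) = -4 < 0 ⇒ local maximum; f''(2) = 6 > 0 ⇒ local minimum.
Thus f has its smallest local minimum at x = -1, with value -25/6.

-25/6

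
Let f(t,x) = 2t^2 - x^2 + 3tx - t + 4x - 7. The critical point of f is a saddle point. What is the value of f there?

∂f/∂t = 4t + 3x - 1 = 0 and ∂f/∂x = 3t - 2x + 4 = 0, so (t, x) = (-10/17, 19/17).
The Hessian has f_{tt} = 4, f_{xx} = -2, f_{tx} = 3, giving D = -17 < 0, so the point is a saddle point.
f(-10/17, 19/17) = -76/17.

-76/17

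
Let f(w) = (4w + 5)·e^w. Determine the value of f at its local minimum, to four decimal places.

-0.4216

Differentiating with the product rule gives f'(w) = (4w + 9)·e^w. Since e^w > 0, the only critical point is w = -9/4.
f''(-9/4) has the same sign as 4 > 0, so this is a local minimum.
f(-9/4) = (-4)·e^(-9/4) ≈ -0.4216.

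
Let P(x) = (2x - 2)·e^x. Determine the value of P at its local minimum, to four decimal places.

P'(x) = 2·e^x + (2x - 2)·1·e^x = (2x)·e^x. Since e^x > 0, the only critical point is x = 0.
P''(0) has the same sign as 2 > 0, so this is a local minimum.
P(0) = (-2)·e^(0) ≈ -2.0000.

-2.0000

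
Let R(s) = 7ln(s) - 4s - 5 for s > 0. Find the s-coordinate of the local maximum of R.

R'(s) = 7/s − 4 = 0 gives s = 7/4.
R''(s) = -7/s², which is negative for s > 0, so this is a local maximum.
R(7/4) = 7·ln(7/4) - 7 - 5 ≈ -8.0827.

7/4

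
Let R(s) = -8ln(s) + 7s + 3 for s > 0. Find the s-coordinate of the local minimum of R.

R'(s) = -8/s + 7 = 0 gives s = 8/7.
R''(s) = 8/s², which is positive for s > 0, so this is a local minimum.
R(8/7) = -8·ln(8/7) + 8 + 3 ≈ 9.9317.

8/7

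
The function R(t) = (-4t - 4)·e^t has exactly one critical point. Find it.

-2

Differentiating with the product rule gives R'(t) = (-4t - 8)·e^t. Since e^t > 0, the only critical point is t = -2.
R''(-2) has the same sign as -4 < 0, so this is a local maximum.
R(-2) = (4)·e^(-2) ≈ 0.5413.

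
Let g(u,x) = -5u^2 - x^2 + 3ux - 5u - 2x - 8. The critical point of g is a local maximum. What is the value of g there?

∂g/∂u = -10u + 3x - 5 = 0 and ∂g/∂x = 3u - 2x - 2 = 0, so (u, x) = (-16/11, -35/11).
The Hessian has g_{uu} = -10, g_{xx} = -2, g_{ux} = 3, giving D = 11 > 0 with g_{uu} < 0, so the point is a local maximum.
g(-16/11, -35/11) = -13/11.

-13/11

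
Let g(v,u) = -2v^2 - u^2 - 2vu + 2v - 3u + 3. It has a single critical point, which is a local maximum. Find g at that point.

∂g/∂v = -4v - 2u + 2 = 0 and ∂g/∂u = -2v - 2u - 3 = 0, so (v, u) = (5/2, -4).
The Hessian has g_{vv} = -4, g_{uu} = -2, g_{vu} = -2, giving D = 4 > 0 with g_{vv} < 0, so the point is a local maximum.
g(5/2, -4) = 23/2.

23/2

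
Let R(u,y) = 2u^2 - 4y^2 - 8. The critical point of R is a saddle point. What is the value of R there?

∂R/∂u = 4u = 0 and ∂R/∂y = -8y = 0, so (u, y) = (0, 0).
The Hessian has R_{uu} = 4, R_{yy} = -8, R_{uy} = 0, giving D = -32 < 0, so the point is a saddle point.
R(0, 0) = -8.

-8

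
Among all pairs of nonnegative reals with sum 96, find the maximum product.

With x + y = 96, the product is P(x) = x(96 − x).
P'(x) = 96 − 2x = 0 gives x = 48; P'' = −2 < 0, so this is the maximum.
P = 48·48 = 2304.

2304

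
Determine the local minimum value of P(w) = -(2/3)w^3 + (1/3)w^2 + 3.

3

Critical points: P'(w) = -2w^2 + (2/3)w vanishes at w = 0, 1/3.
Since P''(w) = -4w + 2/3, we get P''(0) = 2/3 > 0 ⇒ local minimum; P''(1/3) = -2/3 < 0 ⇒ local maximum.
So the local minimum value is P(0) = 3.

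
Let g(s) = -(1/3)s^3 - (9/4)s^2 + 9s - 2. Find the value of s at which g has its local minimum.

g'(s) = -s^2 - (9/2)s + 9. Setting g'(s) = 0 gives s ∈ {-6, 3/2}.
g''(s) = -2s - 9/2. g''(-6) = 15/2 > 0 ⇒ local minimum; g''(3/2) = -15/2 < 0 ⇒ local maximum.
Thus g has its local minimum at s = -6, with value -65.

-6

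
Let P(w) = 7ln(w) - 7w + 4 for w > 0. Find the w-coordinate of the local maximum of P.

1

P'(w) = 7/w − 7 = 0 gives w = 1.
P''(w) = -7/w², which is negative for w > 0, so this is a local maximum.
P(1) = 7·ln(1) - 7 + 4 ≈ -3.0000.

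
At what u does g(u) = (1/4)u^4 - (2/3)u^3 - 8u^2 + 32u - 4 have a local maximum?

2

g'(u) = u^3 - 2u^2 - 16u + 32 = 0 at u = -4, 2, 4.
Second-derivative test with g''(u) = 3u^2 - 4u - 16: g''(-4) = 48 > 0 ⇒ local minimum; g''(2) = -12 < 0 ⇒ local maximum; g''(4) = 16 > 0 ⇒ local minimum.
So the local maximum value is g(2) = 80/3.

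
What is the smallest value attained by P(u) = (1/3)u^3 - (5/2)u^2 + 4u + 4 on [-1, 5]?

-17/6

P'(u) = u^2 - 5u + 4, which vanishes at u = 1 and u = 4.
Evaluating at the critical points and endpoints: P(-1) = -17/6, P(1) = 35/6, P(4) = 4/3, P(5) = 19/6.
Hence the absolute minimum is -17/6 at u = -1.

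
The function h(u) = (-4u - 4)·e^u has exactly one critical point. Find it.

h'(u) = (-4)·e^u + (-4u - 4)·1·e^u = (-4u - 8)·e^u. Since e^u > 0, the only critical point is u = -2.
h''(-2) has the same sign as -4 < 0, so this is a local maximum.
h(-2) = (4)·e^(-2) ≈ 0.5413.

-2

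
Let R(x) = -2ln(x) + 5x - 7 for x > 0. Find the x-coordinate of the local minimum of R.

2/5

R'(x) = -2/x + 5 = 0 gives x = 2/5.
R''(x) = 2/x², which is positive for x > 0, so this is a local minimum.
R(2/5) = -2·ln(2/5) + 2 - 7 ≈ -3.1674.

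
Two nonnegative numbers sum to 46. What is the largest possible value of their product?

529

With x + y = 46, the product is P(x) = x(46 − x).
P'(x) = 46 − 2x = 0 gives x = 23; P'' = −2 < 0, so this is the maximum.
P = 23·23 = 529.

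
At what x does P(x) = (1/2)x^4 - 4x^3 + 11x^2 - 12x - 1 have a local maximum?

Critical points: P'(x) = 2x^3 - 12x^2 + 22x - 12 vanishes at x = 1, 2, 3.
P''(x) = 6x^2 - 24x + 22. P''(1) = 4 > 0 ⇒ local minimum; P''(2) = -2 < 0 ⇒ local maximum; P''(3) = 4 > 0 ⇒ local minimum.
So the local maximum value is P(2) = -5.

2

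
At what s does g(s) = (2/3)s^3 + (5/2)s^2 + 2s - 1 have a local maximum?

Critical points: g'(s) = 2s^2 + 5s + 2 vanishes at s = -2, -1/2.
Second-derivative test with g''(s) = 4s + 5: g''(-2) = -3 < 0 ⇒ local maximum; g''(-1/2) = 3 > 0 ⇒ local minimum.
The local maximum is g(-2) = -1/3.

-2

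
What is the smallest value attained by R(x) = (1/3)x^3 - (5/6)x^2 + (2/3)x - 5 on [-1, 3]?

R'(x) = x^2 - (5/3)x + 2/3, which vanishes at x = 2/3 and x = 1.
Evaluating at the critical points and endpoints: R(-1) = -41/6, R(2/3) = -391/81, R(1) = -29/6, R(3) = -3/2.
Hence the absolute minimum is -41/6 at x = -1.

-41/6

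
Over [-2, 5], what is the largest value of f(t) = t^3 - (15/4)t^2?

f'(t) = 3t^2 - (15/2)t, which vanishes at t = 0 and t = 5/2.
Evaluating at the critical points and endpoints: f(-2) = -23,  f(0) = 0,  f(5/2) = -125/16,  f(5) = 125/4.
The maximum over the interval is 125/4, attained at t = 5.

125/4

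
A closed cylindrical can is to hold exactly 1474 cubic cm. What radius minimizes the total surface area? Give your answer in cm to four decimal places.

6.1675

With radius r and height h, πr²h = 1474 so h = 1474/(πr²), and S(r) = 2πr² + 2πrh = 2πr² + 2·1474/r.
S'(r) = 4πr − 2·1474/r² = 0 ⇒ r³ = 1474/(2π), so r ≈ 6.1675 and h = 2r ≈ 12.3349.
S''(r) = 4π + 4·1474/r³ > 0, so this is the minimum; S ≈ 716.9896.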